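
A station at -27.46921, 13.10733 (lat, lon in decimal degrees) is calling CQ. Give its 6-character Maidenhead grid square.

Offset from 180°W / 90°S: lon 193.1073°, lat 62.5308°.
Field: lon ⌊193.1073/20⌋ = 9 → J; lat ⌊62.5308/10⌋ = 6 → G.
Square: lon ⌊13.1073/2⌋ = 6; lat ⌊2.5308/1⌋ = 2.
Subsquare: lon ⌊1.1073/0.0833333⌋ = 13 → n; lat ⌊0.5308/0.0416667⌋ = 12 → m.

JG62nm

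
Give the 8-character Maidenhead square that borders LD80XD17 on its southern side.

Latitude extended square 7; −1 → 6.
The longitude characters are unchanged.

LD80xd16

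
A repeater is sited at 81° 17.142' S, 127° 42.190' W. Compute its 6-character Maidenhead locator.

CA68dr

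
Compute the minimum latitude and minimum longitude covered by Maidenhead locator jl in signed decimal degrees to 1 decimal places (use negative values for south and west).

20.0, 0.0

Field J=9, L=11: +9·20° lon, +11·10° lat → SW at lon 0°, lat 20°.
latitude 20.0, longitude 0.0.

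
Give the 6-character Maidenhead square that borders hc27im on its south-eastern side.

Longitude subsquare i = 8; +1 → 9 = j.
Latitude subsquare m = 12; −1 → 11 = l.

HC27jl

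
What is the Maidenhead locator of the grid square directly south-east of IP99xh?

Longitude subsquare x = 23; +1 → 24, wraps to 0 = a, carry into square.
Longitude square 9; +1 → 10, wraps to 0, carry into field.
Longitude field I = 8; +1 → 9 = J.
Latitude subsquare h = 7; −1 → 6 = g.

JP09ag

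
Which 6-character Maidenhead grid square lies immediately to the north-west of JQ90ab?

Longitude subsquare a = 0; −1 → -1, wraps to 23 = x, carry into square.
Longitude square 9; −1 → 8.
Latitude subsquare b = 1; +1 → 2 = c.

JQ80xc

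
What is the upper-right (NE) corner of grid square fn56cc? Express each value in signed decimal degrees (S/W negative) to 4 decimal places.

Field F=5, N=13: +5·20° lon, +13·10° lat → SW at lon -80°, lat 40°.
Square 5, 6: +5·2° lon, +6·1° lat → SW at lon -70°, lat 46°.
Subsquare c=2, c=2: +2·0.0833333° lon, +2·0.0416667° lat → SW at lon -69.8333°, lat 46.0833°.
Cell spans 0.0833333° lon × 0.0416667° lat. NE corner is SW corner plus one full cell.
latitude 46.1250, longitude -69.7500.

46.1250, -69.7500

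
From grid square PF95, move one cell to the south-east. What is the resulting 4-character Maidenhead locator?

Longitude square 9; +1 → 10, wraps to 0, carry into field.
Longitude field P = 15; +1 → 16 = Q.
Latitude square 5; −1 → 4.

QF04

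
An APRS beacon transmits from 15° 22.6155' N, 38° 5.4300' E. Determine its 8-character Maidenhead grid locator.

Add 180° to longitude and 90° to latitude: 218.09050, 105.37692.
Field: lon ⌊218.09050/20⌋ = 10 → K; lat ⌊105.37692/10⌋ = 10 → K.
Square: lon ⌊18.09050/2⌋ = 9; lat ⌊5.37692/1⌋ = 5.
Subsquare: lon ⌊0.09050/0.0833333⌋ = 1 → b; lat ⌊0.37692/0.0416667⌋ = 9 → j.
Extended square: lon ⌊0.00717/0.00833333⌋ = 0; lat ⌊0.00192/0.00416667⌋ = 0.

KK95bj00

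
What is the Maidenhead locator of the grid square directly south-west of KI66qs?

Longitude subsquare q = 16; −1 → 15 = p.
Latitude subsquare s = 18; −1 → 17 = r.

KI66pr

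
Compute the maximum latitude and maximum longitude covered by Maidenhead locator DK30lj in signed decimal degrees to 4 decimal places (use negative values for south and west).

10.4167, -113.0000

Field D=3, K=10: +3·20° lon, +10·10° lat → SW at lon -120°, lat 10°.
Square 3, 0: +3·2° lon, +0·1° lat → SW at lon -114°, lat 10°.
Subsquare l=11, j=9: +11·0.0833333° lon, +9·0.0416667° lat → SW at lon -113.083°, lat 10.375°.
Cell spans 0.0833333° lon × 0.0416667° lat. NE corner is SW corner plus one full cell.
latitude 10.4167, longitude -113.0000.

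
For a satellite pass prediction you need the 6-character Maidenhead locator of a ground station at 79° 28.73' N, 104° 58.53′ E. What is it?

OQ29ll

Add 180° to longitude and 90° to latitude: 284.9755, 169.4788.
Field (20°×10°, letters A–R): lon ⌊284.9755/20⌋ = 14 → O; lat ⌊169.4788/10⌋ = 16 → Q.
Square (2°×1°, digits 0–9): lon ⌊4.9755/2⌋ = 2; lat ⌊9.4788/1⌋ = 9.
Subsquare (5′×2.5′, letters a–x): lon ⌊0.9755/0.0833333⌋ = 11 → l; lat ⌊0.4788/0.0416667⌋ = 11 → l.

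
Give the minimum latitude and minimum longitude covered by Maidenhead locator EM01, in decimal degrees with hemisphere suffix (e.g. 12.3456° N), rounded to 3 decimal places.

31.000° N, 100.000° W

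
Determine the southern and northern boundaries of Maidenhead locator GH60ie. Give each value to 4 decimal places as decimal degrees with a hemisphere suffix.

Field G=6, H=7: +6·20° lon, +7·10° lat → SW at lon -60°, lat -20°.
Square 6, 0: +6·2° lon, +0·1° lat → SW at lon -48°, lat -20°.
Subsquare i=8, e=4: +8·0.0833333° lon, +4·0.0416667° lat → SW at lon -47.3333°, lat -19.8333°.
Cell spans 0.0833333° lon × 0.0416667° lat.
south 19.8333° S, north 19.7917° S.

19.8333° S, 19.7917° S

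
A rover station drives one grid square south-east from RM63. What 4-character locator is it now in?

Longitude square 6; +1 → 7.
Latitude square 3; −1 → 2.

RM72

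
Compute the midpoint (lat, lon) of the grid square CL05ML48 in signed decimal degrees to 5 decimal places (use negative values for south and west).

Field C=2, L=11: +2·20° lon, +11·10° lat → SW at lon -140°, lat 20°.
Square 0, 5: +0·2° lon, +5·1° lat → SW at lon -140°, lat 25°.
Subsquare m=12, l=11: +12·0.0833333° lon, +11·0.0416667° lat → SW at lon -139°, lat 25.4583°.
Extended square 4, 8: +4·0.00833333° lon, +8·0.00416667° lat → SW at lon -138.967°, lat 25.4917°.
Cell spans 0.00833333° lon × 0.00416667° lat. Centre is SW corner plus half of each.
latitude 25.49375, longitude -138.96250.

25.49375, -138.96250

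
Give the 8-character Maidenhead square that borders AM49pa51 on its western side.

Longitude extended square 5; −1 → 4.
The latitude characters are unchanged.

AM49pa41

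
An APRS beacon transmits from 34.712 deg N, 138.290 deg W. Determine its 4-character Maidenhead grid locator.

CM04

Offset from 180°W / 90°S: lon 41.71°, lat 124.71°.
Field: 41.71/20 → 2 → C, 124.71/10 → 12 → M; chars CM.
Square: 1.71/2 → 0, 4.71/1 → 4; chars 04.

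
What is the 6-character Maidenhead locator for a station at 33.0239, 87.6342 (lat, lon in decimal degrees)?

NM33ta

Add 180° to longitude and 90° to latitude: 267.6342, 123.0239.
Field (20°×10°, letters A–R): 267.6342/20 → 13 → N, 123.0239/10 → 12 → M; chars NM.
Square (2°×1°, digits 0–9): 7.6342/2 → 3, 3.0239/1 → 3; chars 33.
Subsquare (5′×2.5′, letters a–x): 1.6342/0.0833333 → 19 → t, 0.0239/0.0416667 → 0 → a; chars ta.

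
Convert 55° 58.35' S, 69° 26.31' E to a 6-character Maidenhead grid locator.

MD44ra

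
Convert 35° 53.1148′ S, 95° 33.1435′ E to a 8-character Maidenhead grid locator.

Offset from 180°W / 90°S: lon 275.55239°, lat 54.11475°.
Field: 275.55239/20 → 13 → N, 54.11475/10 → 5 → F; chars NF.
Square: 15.55239/2 → 7, 4.11475/1 → 4; chars 74.
Subsquare: 1.55239/0.0833333 → 18 → s, 0.11475/0.0416667 → 2 → c; chars sc.
Extended square: 0.05239/0.00833333 → 6, 0.03142/0.00416667 → 7; chars 67.

NF74sc67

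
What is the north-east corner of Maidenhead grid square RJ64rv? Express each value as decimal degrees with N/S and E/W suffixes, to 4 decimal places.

Field R=17, J=9: +17·20° lon, +9·10° lat → SW at lon 160°, lat 0°.
Square 6, 4: +6·2° lon, +4·1° lat → SW at lon 172°, lat 4°.
Subsquare r=17, v=21: +17·0.0833333° lon, +21·0.0416667° lat → SW at lon 173.417°, lat 4.875°.
Cell spans 0.0833333° lon × 0.0416667° lat. NE corner is SW corner plus one full cell.
latitude 4.9167° N, longitude 173.5000° E.

4.9167° N, 173.5000° E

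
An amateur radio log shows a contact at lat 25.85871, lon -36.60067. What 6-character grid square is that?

HL15qu

Offset from 180°W / 90°S: lon 143.3993°, lat 115.8587°.
Field (20°×10°, letters A–R): lon ⌊143.3993/20⌋ = 7 → H; lat ⌊115.8587/10⌋ = 11 → L.
Square (2°×1°, digits 0–9): lon ⌊3.3993/2⌋ = 1; lat ⌊5.8587/1⌋ = 5.
Subsquare (5′×2.5′, letters a–x): lon ⌊1.3993/0.0833333⌋ = 16 → q; lat ⌊0.8587/0.0416667⌋ = 20 → u.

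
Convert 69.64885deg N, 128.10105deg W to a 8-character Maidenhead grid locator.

CP59wp75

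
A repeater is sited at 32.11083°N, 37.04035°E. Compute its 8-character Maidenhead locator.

KM82mc46

Shift to the Maidenhead origin (180°W, 90°S): lon 217.04035, lat 122.11083.
Field: 217.04035/20 → 10 → K, 122.11083/10 → 12 → M; chars KM.
Square: 17.04035/2 → 8, 2.11083/1 → 2; chars 82.
Subsquare: 1.04035/0.0833333 → 12 → m, 0.11083/0.0416667 → 2 → c; chars mc.
Extended square: 0.04035/0.00833333 → 4, 0.02750/0.00416667 → 6; chars 46.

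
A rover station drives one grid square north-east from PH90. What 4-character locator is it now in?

QH01

Longitude square 9; +1 → 10, wraps to 0, carry into field.
Longitude field P = 15; +1 → 16 = Q.
Latitude square 0; +1 → 1.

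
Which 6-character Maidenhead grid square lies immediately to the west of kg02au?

Longitude subsquare a = 0; −1 → -1, wraps to 23 = x, carry into square.
Longitude square 0; −1 → -1, wraps to 9, carry into field.
Longitude field K = 10; −1 → 9 = J.
The latitude characters are unchanged.

JG92xu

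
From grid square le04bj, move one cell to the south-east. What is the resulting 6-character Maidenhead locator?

LE04ci

Longitude subsquare b = 1; +1 → 2 = c.
Latitude subsquare j = 9; −1 → 8 = i.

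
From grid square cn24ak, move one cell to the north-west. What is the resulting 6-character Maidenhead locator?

CN14xl

Longitude subsquare a = 0; −1 → -1, wraps to 23 = x, carry into square.
Longitude square 2; −1 → 1.
Latitude subsquare k = 10; +1 → 11 = l.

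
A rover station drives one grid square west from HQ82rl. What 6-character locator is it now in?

Longitude subsquare r = 17; −1 → 16 = q.
The latitude characters are unchanged.

HQ82ql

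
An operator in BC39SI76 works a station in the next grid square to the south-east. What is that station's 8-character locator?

BC39si85

Longitude extended square 7; +1 → 8.
Latitude extended square 6; −1 → 5.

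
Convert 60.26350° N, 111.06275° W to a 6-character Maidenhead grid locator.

DP40lg

Add 180° to longitude and 90° to latitude: 68.9373, 150.2635.
Field: lon ⌊68.9373/20⌋ = 3 → D; lat ⌊150.2635/10⌋ = 15 → P.
Square: lon ⌊8.9373/2⌋ = 4; lat ⌊0.2635/1⌋ = 0.
Subsquare: lon ⌊0.9373/0.0833333⌋ = 11 → l; lat ⌊0.2635/0.0416667⌋ = 6 → g.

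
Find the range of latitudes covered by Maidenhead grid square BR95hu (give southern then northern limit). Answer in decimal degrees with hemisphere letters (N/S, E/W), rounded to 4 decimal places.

85.8333° N, 85.8750° N

Field B=1, R=17: +1·20° lon, +17·10° lat → SW at lon -160°, lat 80°.
Square 9, 5: +9·2° lon, +5·1° lat → SW at lon -142°, lat 85°.
Subsquare h=7, u=20: +7·0.0833333° lon, +20·0.0416667° lat → SW at lon -141.417°, lat 85.8333°.
Cell spans 0.0833333° lon × 0.0416667° lat.
south 85.8333° N, north 85.8750° N.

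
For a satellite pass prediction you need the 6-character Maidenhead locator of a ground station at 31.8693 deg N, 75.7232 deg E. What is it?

MM71uu

Offset from 180°W / 90°S: lon 255.7232°, lat 121.8693°.
Field (20°×10°, letters A–R): lon ⌊255.7232/20⌋ = 12 → M; lat ⌊121.8693/10⌋ = 12 → M.
Square (2°×1°, digits 0–9): lon ⌊15.7232/2⌋ = 7; lat ⌊1.8693/1⌋ = 1.
Subsquare (5′×2.5′, letters a–x): lon ⌊1.7232/0.0833333⌋ = 20 → u; lat ⌊0.8693/0.0416667⌋ = 20 → u.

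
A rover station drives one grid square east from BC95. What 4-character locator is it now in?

Longitude square 9; +1 → 10, wraps to 0, carry into field.
Longitude field B = 1; +1 → 2 = C.
The latitude characters are unchanged.

CC05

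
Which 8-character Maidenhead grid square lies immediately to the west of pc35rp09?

Longitude extended square 0; −1 → -1, wraps to 9, carry into subsquare.
Longitude subsquare r = 17; −1 → 16 = q.
The latitude characters are unchanged.

PC35qp99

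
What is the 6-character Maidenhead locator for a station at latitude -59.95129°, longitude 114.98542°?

OD70lb

Offset from 180°W / 90°S: lon 294.9854°, lat 30.0487°.
Field (20°×10°, letters A–R): lon ⌊294.9854/20⌋ = 14 → O; lat ⌊30.0487/10⌋ = 3 → D.
Square (2°×1°, digits 0–9): lon ⌊14.9854/2⌋ = 7; lat ⌊0.0487/1⌋ = 0.
Subsquare (5′×2.5′, letters a–x): lon ⌊0.9854/0.0833333⌋ = 11 → l; lat ⌊0.0487/0.0416667⌋ = 1 → b.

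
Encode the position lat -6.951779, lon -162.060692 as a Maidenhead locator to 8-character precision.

Add 180° to longitude and 90° to latitude: 17.93931, 83.04822.
Field (20°×10°, letters A–R): 17.93931/20 → 0 → A, 83.04822/10 → 8 → I; chars AI.
Square (2°×1°, digits 0–9): 17.93931/2 → 8, 3.04822/1 → 3; chars 83.
Subsquare (5′×2.5′, letters a–x): 1.93931/0.0833333 → 23 → x, 0.04822/0.0416667 → 1 → b; chars xb.
Extended square (30″×15″, digits 0–9): 0.02264/0.00833333 → 2, 0.00655/0.00416667 → 1; chars 21.

AI83xb21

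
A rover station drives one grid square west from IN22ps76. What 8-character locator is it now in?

Longitude extended square 7; −1 → 6.
The latitude characters are unchanged.

IN22ps66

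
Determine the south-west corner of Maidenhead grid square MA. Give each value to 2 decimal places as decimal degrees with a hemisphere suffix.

90.00° S, 60.00° E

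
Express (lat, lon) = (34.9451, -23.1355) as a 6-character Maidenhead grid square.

HM84kw

Offset from 180°W / 90°S: lon 156.8645°, lat 124.9451°.
Field: 156.8645/20 → 7 → H, 124.9451/10 → 12 → M; chars HM.
Square: 16.8645/2 → 8, 4.9451/1 → 4; chars 84.
Subsquare: 0.8645/0.0833333 → 10 → k, 0.9451/0.0416667 → 22 → w; chars kw.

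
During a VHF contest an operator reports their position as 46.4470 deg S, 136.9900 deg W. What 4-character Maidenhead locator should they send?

CE13

Offset from 180°W / 90°S: lon 43.01°, lat 43.55°.
Field: 43.01/20 → 2 → C, 43.55/10 → 4 → E; chars CE.
Square: 3.01/2 → 1, 3.55/1 → 3; chars 13.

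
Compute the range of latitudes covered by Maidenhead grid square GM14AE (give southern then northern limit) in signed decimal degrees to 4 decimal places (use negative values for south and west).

34.1667, 34.2083

Field G=6, M=12: +6·20° lon, +12·10° lat → SW at lon -60°, lat 30°.
Square 1, 4: +1·2° lon, +4·1° lat → SW at lon -58°, lat 34°.
Subsquare a=0, e=4: +0·0.0833333° lon, +4·0.0416667° lat → SW at lon -58°, lat 34.1667°.
Cell spans 0.0833333° lon × 0.0416667° lat.
south 34.1667, north 34.2083.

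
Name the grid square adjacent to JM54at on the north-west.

JM44xu

Longitude subsquare a = 0; −1 → -1, wraps to 23 = x, carry into square.
Longitude square 5; −1 → 4.
Latitude subsquare t = 19; +1 → 20 = u.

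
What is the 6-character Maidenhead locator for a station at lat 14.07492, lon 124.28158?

PK24db

Add 180° to longitude and 90° to latitude: 304.2816, 104.0749.
Field (20°×10°, letters A–R): 304.2816/20 → 15 → P, 104.0749/10 → 10 → K; chars PK.
Square (2°×1°, digits 0–9): 4.2816/2 → 2, 4.0749/1 → 4; chars 24.
Subsquare (5′×2.5′, letters a–x): 0.2816/0.0833333 → 3 → d, 0.0749/0.0416667 → 1 → b; chars db.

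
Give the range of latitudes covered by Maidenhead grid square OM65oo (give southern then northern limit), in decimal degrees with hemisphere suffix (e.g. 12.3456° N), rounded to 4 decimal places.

Field O=14, M=12: +14·20° lon, +12·10° lat → SW at lon 100°, lat 30°.
Square 6, 5: +6·2° lon, +5·1° lat → SW at lon 112°, lat 35°.
Subsquare o=14, o=14: +14·0.0833333° lon, +14·0.0416667° lat → SW at lon 113.167°, lat 35.5833°.
Cell spans 0.0833333° lon × 0.0416667° lat.
south 35.5833° N, north 35.6250° N.

35.5833° N, 35.6250° N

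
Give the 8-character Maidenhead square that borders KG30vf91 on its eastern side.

KG30wf01

Longitude extended square 9; +1 → 10, wraps to 0, carry into subsquare.
Longitude subsquare v = 21; +1 → 22 = w.
The latitude characters are unchanged.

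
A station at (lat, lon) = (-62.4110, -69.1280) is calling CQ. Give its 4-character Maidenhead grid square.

Shift to the Maidenhead origin (180°W, 90°S): lon 110.87, lat 27.59.
Field (20°×10°, letters A–R): 110.87/20 → 5 → F, 27.59/10 → 2 → C; chars FC.
Square (2°×1°, digits 0–9): 10.87/2 → 5, 7.59/1 → 7; chars 57.

FC57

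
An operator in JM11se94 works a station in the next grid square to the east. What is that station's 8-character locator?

Longitude extended square 9; +1 → 10, wraps to 0, carry into subsquare.
Longitude subsquare s = 18; +1 → 19 = t.
The latitude characters are unchanged.

JM11te04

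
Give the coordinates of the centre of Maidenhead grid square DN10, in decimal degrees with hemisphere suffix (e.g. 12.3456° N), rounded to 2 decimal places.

40.50° N, 117.00° W

Field D=3, N=13: +3·20° lon, +13·10° lat → SW at lon -120°, lat 40°.
Square 1, 0: +1·2° lon, +0·1° lat → SW at lon -118°, lat 40°.
Cell spans 2° lon × 1° lat. Centre is SW corner plus half of each.
latitude 40.50° N, longitude 117.00° W.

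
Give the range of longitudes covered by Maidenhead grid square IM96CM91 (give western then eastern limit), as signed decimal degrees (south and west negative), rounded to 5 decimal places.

-1.75833, -1.75000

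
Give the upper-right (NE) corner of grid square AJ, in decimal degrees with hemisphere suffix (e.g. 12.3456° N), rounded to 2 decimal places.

10.00° N, 160.00° W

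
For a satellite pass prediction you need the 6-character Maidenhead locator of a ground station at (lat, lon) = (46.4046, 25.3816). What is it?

Add 180° to longitude and 90° to latitude: 205.3816, 136.4046.
Field: 205.3816/20 → 10 → K, 136.4046/10 → 13 → N; chars KN.
Square: 5.3816/2 → 2, 6.4046/1 → 6; chars 26.
Subsquare: 1.3816/0.0833333 → 16 → q, 0.4046/0.0416667 → 9 → j; chars qj.

KN26qj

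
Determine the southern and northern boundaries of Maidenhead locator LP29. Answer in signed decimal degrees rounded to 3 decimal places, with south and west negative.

69.000, 70.000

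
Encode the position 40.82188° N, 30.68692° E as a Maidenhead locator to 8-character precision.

KN50it27

Shift to the Maidenhead origin (180°W, 90°S): lon 210.68692, lat 130.82188.
Field (20°×10°, letters A–R): 210.68692/20 → 10 → K, 130.82188/10 → 13 → N; chars KN.
Square (2°×1°, digits 0–9): 10.68692/2 → 5, 0.82188/1 → 0; chars 50.
Subsquare (5′×2.5′, letters a–x): 0.68692/0.0833333 → 8 → i, 0.82188/0.0416667 → 19 → t; chars it.
Extended square (30″×15″, digits 0–9): 0.02025/0.00833333 → 2, 0.03021/0.00416667 → 7; chars 27.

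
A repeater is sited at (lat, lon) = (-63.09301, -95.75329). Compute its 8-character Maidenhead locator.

Offset from 180°W / 90°S: lon 84.24671°, lat 26.90699°.
Field (20°×10°, letters A–R): 84.24671/20 → 4 → E, 26.90699/10 → 2 → C; chars EC.
Square (2°×1°, digits 0–9): 4.24671/2 → 2, 6.90699/1 → 6; chars 26.
Subsquare (5′×2.5′, letters a–x): 0.24671/0.0833333 → 2 → c, 0.90699/0.0416667 → 21 → v; chars cv.
Extended square (30″×15″, digits 0–9): 0.08004/0.00833333 → 9, 0.03199/0.00416667 → 7; chars 97.

EC26cv97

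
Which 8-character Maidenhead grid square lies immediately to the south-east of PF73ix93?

Longitude extended square 9; +1 → 10, wraps to 0, carry into subsquare.
Longitude subsquare i = 8; +1 → 9 = j.
Latitude extended square 3; −1 → 2.

PF73jx02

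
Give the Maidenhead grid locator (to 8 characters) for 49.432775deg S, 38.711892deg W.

HE00pn46

Add 180° to longitude and 90° to latitude: 141.28811, 40.56723.
Field: 141.28811/20 → 7 → H, 40.56723/10 → 4 → E; chars HE.
Square: 1.28811/2 → 0, 0.56723/1 → 0; chars 00.
Subsquare: 1.28811/0.0833333 → 15 → p, 0.56723/0.0416667 → 13 → n; chars pn.
Extended square: 0.03811/0.00833333 → 4, 0.02556/0.00416667 → 6; chars 46.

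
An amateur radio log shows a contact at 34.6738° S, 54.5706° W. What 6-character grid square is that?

GF25rh

Shift to the Maidenhead origin (180°W, 90°S): lon 125.4294, lat 55.3262.
Field: lon ⌊125.4294/20⌋ = 6 → G; lat ⌊55.3262/10⌋ = 5 → F.
Square: lon ⌊5.4294/2⌋ = 2; lat ⌊5.3262/1⌋ = 5.
Subsquare: lon ⌊1.4294/0.0833333⌋ = 17 → r; lat ⌊0.3262/0.0416667⌋ = 7 → h.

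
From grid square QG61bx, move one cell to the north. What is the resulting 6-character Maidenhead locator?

Latitude subsquare x = 23; +1 → 24, wraps to 0 = a, carry into square.
Latitude square 1; +1 → 2.
The longitude characters are unchanged.

QG62ba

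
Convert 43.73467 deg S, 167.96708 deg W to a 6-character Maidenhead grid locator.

AE66ag

Shift to the Maidenhead origin (180°W, 90°S): lon 12.0329, lat 46.2653.
Field: 12.0329/20 → 0 → A, 46.2653/10 → 4 → E; chars AE.
Square: 12.0329/2 → 6, 6.2653/1 → 6; chars 66.
Subsquare: 0.0329/0.0833333 → 0 → a, 0.2653/0.0416667 → 6 → g; chars ag.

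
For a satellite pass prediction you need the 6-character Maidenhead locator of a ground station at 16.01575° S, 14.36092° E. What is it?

Shift to the Maidenhead origin (180°W, 90°S): lon 194.3609, lat 73.9843.
Field: lon ⌊194.3609/20⌋ = 9 → J; lat ⌊73.9843/10⌋ = 7 → H.
Square: lon ⌊14.3609/2⌋ = 7; lat ⌊3.9843/1⌋ = 3.
Subsquare: lon ⌊0.3609/0.0833333⌋ = 4 → e; lat ⌊0.9843/0.0416667⌋ = 23 → x.

JH73ex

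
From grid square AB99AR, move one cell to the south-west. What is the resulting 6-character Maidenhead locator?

Longitude subsquare a = 0; −1 → -1, wraps to 23 = x, carry into square.
Longitude square 9; −1 → 8.
Latitude subsquare r = 17; −1 → 16 = q.

AB89xq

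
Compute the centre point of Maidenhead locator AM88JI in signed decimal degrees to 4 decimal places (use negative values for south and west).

Field A=0, M=12: +0·20° lon, +12·10° lat → SW at lon -180°, lat 30°.
Square 8, 8: +8·2° lon, +8·1° lat → SW at lon -164°, lat 38°.
Subsquare j=9, i=8: +9·0.0833333° lon, +8·0.0416667° lat → SW at lon -163.25°, lat 38.3333°.
Cell spans 0.0833333° lon × 0.0416667° lat. Centre is SW corner plus half of each.
latitude 38.3542, longitude -163.2083.

38.3542, -163.2083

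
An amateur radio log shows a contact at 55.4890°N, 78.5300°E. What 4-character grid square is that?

MO95

Add 180° to longitude and 90° to latitude: 258.53, 145.49.
Field (20°×10°, letters A–R): lon ⌊258.53/20⌋ = 12 → M; lat ⌊145.49/10⌋ = 14 → O.
Square (2°×1°, digits 0–9): lon ⌊18.53/2⌋ = 9; lat ⌊5.49/1⌋ = 5.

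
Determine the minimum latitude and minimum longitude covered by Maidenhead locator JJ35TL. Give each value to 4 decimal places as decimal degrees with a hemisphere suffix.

5.4583° N, 7.5833° E

Field J=9, J=9: +9·20° lon, +9·10° lat → SW at lon 0°, lat 0°.
Square 3, 5: +3·2° lon, +5·1° lat → SW at lon 6°, lat 5°.
Subsquare t=19, l=11: +19·0.0833333° lon, +11·0.0416667° lat → SW at lon 7.58333°, lat 5.45833°.
latitude 5.4583° N, longitude 7.5833° E.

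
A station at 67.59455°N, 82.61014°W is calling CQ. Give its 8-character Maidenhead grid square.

Add 180° to longitude and 90° to latitude: 97.38986, 157.59455.
Field (20°×10°, letters A–R): 97.38986/20 → 4 → E, 157.59455/10 → 15 → P; chars EP.
Square (2°×1°, digits 0–9): 17.38986/2 → 8, 7.59455/1 → 7; chars 87.
Subsquare (5′×2.5′, letters a–x): 1.38986/0.0833333 → 16 → q, 0.59455/0.0416667 → 14 → o; chars qo.
Extended square (30″×15″, digits 0–9): 0.05653/0.00833333 → 6, 0.01122/0.00416667 → 2; chars 62.

EP87qo62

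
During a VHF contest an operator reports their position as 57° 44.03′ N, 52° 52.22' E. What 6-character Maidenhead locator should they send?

Offset from 180°W / 90°S: lon 232.8703°, lat 147.7338°.
Field: 232.8703/20 → 11 → L, 147.7338/10 → 14 → O; chars LO.
Square: 12.8703/2 → 6, 7.7338/1 → 7; chars 67.
Subsquare: 0.8703/0.0833333 → 10 → k, 0.7338/0.0416667 → 17 → r; chars kr.

LO67kr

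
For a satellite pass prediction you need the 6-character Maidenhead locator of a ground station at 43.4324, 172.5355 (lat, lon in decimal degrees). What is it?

RN63gk

Offset from 180°W / 90°S: lon 352.5355°, lat 133.4324°.
Field: lon ⌊352.5355/20⌋ = 17 → R; lat ⌊133.4324/10⌋ = 13 → N.
Square: lon ⌊12.5355/2⌋ = 6; lat ⌊3.4324/1⌋ = 3.
Subsquare: lon ⌊0.5355/0.0833333⌋ = 6 → g; lat ⌊0.4324/0.0416667⌋ = 10 → k.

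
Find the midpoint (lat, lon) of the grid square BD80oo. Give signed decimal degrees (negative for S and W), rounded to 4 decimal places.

-59.3958, -142.7917

Field B=1, D=3: +1·20° lon, +3·10° lat → SW at lon -160°, lat -60°.
Square 8, 0: +8·2° lon, +0·1° lat → SW at lon -144°, lat -60°.
Subsquare o=14, o=14: +14·0.0833333° lon, +14·0.0416667° lat → SW at lon -142.833°, lat -59.4167°.
Cell spans 0.0833333° lon × 0.0416667° lat. Centre is SW corner plus half of each.
latitude -59.3958, longitude -142.7917.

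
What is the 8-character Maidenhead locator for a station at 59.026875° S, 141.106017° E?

Add 180° to longitude and 90° to latitude: 321.10602, 30.97313.
Field: 321.10602/20 → 16 → Q, 30.97313/10 → 3 → D; chars QD.
Square: 1.10602/2 → 0, 0.97313/1 → 0; chars 00.
Subsquare: 1.10602/0.0833333 → 13 → n, 0.97313/0.0416667 → 23 → x; chars nx.
Extended square: 0.02268/0.00833333 → 2, 0.01479/0.00416667 → 3; chars 23.

QD00nx23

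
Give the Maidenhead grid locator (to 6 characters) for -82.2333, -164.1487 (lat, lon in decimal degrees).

Add 180° to longitude and 90° to latitude: 15.8513, 7.7667.
Field (20°×10°, letters A–R): 15.8513/20 → 0 → A, 7.7667/10 → 0 → A; chars AA.
Square (2°×1°, digits 0–9): 15.8513/2 → 7, 7.7667/1 → 7; chars 77.
Subsquare (5′×2.5′, letters a–x): 1.8513/0.0833333 → 22 → w, 0.7667/0.0416667 → 18 → s; chars ws.

AA77ws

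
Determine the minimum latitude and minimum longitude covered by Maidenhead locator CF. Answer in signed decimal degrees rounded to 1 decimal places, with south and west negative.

-40.0, -140.0

Field C=2, F=5: +2·20° lon, +5·10° lat → SW at lon -140°, lat -40°.
latitude -40.0, longitude -140.0.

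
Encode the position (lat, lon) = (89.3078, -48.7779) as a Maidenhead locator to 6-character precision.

Add 180° to longitude and 90° to latitude: 131.2221, 179.3078.
Field: lon ⌊131.2221/20⌋ = 6 → G; lat ⌊179.3078/10⌋ = 17 → R.
Square: lon ⌊11.2221/2⌋ = 5; lat ⌊9.3078/1⌋ = 9.
Subsquare: lon ⌊1.2221/0.0833333⌋ = 14 → o; lat ⌊0.3078/0.0416667⌋ = 7 → h.

GR59oh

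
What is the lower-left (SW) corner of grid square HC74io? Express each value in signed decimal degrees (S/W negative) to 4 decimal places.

-65.4167, -25.3333

Field H=7, C=2: +7·20° lon, +2·10° lat → SW at lon -40°, lat -70°.
Square 7, 4: +7·2° lon, +4·1° lat → SW at lon -26°, lat -66°.
Subsquare i=8, o=14: +8·0.0833333° lon, +14·0.0416667° lat → SW at lon -25.3333°, lat -65.4167°.
latitude -65.4167, longitude -25.3333.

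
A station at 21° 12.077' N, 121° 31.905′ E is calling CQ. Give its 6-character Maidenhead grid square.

Shift to the Maidenhead origin (180°W, 90°S): lon 301.5317, lat 111.2013.
Field: 301.5317/20 → 15 → P, 111.2013/10 → 11 → L; chars PL.
Square: 1.5317/2 → 0, 1.2013/1 → 1; chars 01.
Subsquare: 1.5317/0.0833333 → 18 → s, 0.2013/0.0416667 → 4 → e; chars se.

PL01se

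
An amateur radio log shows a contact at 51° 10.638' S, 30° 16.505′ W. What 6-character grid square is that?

HD48ut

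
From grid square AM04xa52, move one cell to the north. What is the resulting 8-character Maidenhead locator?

Latitude extended square 2; +1 → 3.
The longitude characters are unchanged.

AM04xa53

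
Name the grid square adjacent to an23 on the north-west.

AN14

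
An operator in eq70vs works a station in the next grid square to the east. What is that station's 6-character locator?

EQ70ws

Longitude subsquare v = 21; +1 → 22 = w.
The latitude characters are unchanged.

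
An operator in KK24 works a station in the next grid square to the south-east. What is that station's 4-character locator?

KK33

Longitude square 2; +1 → 3.
Latitude square 4; −1 → 3.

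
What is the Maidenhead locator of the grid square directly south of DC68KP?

Latitude subsquare p = 15; −1 → 14 = o.
The longitude characters are unchanged.

DC68ko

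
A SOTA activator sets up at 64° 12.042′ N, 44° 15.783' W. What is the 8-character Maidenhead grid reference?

GP74ue88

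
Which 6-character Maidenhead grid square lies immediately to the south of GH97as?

Latitude subsquare s = 18; −1 → 17 = r.
The longitude characters are unchanged.

GH97ar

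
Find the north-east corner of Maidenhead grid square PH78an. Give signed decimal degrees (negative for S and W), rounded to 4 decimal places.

Field P=15, H=7: +15·20° lon, +7·10° lat → SW at lon 120°, lat -20°.
Square 7, 8: +7·2° lon, +8·1° lat → SW at lon 134°, lat -12°.
Subsquare a=0, n=13: +0·0.0833333° lon, +13·0.0416667° lat → SW at lon 134°, lat -11.4583°.
Cell spans 0.0833333° lon × 0.0416667° lat. NE corner is SW corner plus one full cell.
latitude -11.4167, longitude 134.0833.

-11.4167, 134.0833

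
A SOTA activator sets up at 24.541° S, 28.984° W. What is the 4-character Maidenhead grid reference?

HG55

Add 180° to longitude and 90° to latitude: 151.02, 65.46.
Field: lon ⌊151.02/20⌋ = 7 → H; lat ⌊65.46/10⌋ = 6 → G.
Square: lon ⌊11.02/2⌋ = 5; lat ⌊5.46/1⌋ = 5.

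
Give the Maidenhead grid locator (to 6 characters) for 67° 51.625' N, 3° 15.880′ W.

IP87iu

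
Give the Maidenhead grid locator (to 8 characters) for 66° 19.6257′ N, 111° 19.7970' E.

Add 180° to longitude and 90° to latitude: 291.32995, 156.32709.
Field: lon ⌊291.32995/20⌋ = 14 → O; lat ⌊156.32709/10⌋ = 15 → P.
Square: lon ⌊11.32995/2⌋ = 5; lat ⌊6.32709/1⌋ = 6.
Subsquare: lon ⌊1.32995/0.0833333⌋ = 15 → p; lat ⌊0.32709/0.0416667⌋ = 7 → h.
Extended square: lon ⌊0.07995/0.00833333⌋ = 9; lat ⌊0.03543/0.00416667⌋ = 8.

OP56ph98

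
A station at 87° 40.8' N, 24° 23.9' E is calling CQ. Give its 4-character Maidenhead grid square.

Offset from 180°W / 90°S: lon 204.40°, lat 177.68°.
Field: 204.40/20 → 10 → K, 177.68/10 → 17 → R; chars KR.
Square: 4.40/2 → 2, 7.68/1 → 7; chars 27.

KR27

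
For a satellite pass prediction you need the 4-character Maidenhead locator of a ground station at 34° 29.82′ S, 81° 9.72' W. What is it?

Offset from 180°W / 90°S: lon 98.84°, lat 55.50°.
Field (20°×10°, letters A–R): 98.84/20 → 4 → E, 55.50/10 → 5 → F; chars EF.
Square (2°×1°, digits 0–9): 18.84/2 → 9, 5.50/1 → 5; chars 95.

EF95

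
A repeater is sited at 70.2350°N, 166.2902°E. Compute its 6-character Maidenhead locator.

RQ30df

Add 180° to longitude and 90° to latitude: 346.2902, 160.2350.
Field (20°×10°, letters A–R): 346.2902/20 → 17 → R, 160.2350/10 → 16 → Q; chars RQ.
Square (2°×1°, digits 0–9): 6.2902/2 → 3, 0.2350/1 → 0; chars 30.
Subsquare (5′×2.5′, letters a–x): 0.2902/0.0833333 → 3 → d, 0.2350/0.0416667 → 5 → f; chars df.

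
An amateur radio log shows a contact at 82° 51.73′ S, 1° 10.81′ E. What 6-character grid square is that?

Add 180° to longitude and 90° to latitude: 181.1802, 7.1378.
Field (20°×10°, letters A–R): 181.1802/20 → 9 → J, 7.1378/10 → 0 → A; chars JA.
Square (2°×1°, digits 0–9): 1.1802/2 → 0, 7.1378/1 → 7; chars 07.
Subsquare (5′×2.5′, letters a–x): 1.1802/0.0833333 → 14 → o, 0.1378/0.0416667 → 3 → d; chars od.

JA07od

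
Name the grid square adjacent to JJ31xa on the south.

JJ30xx

Latitude subsquare a = 0; −1 → -1, wraps to 23 = x, carry into square.
Latitude square 1; −1 → 0.
The longitude characters are unchanged.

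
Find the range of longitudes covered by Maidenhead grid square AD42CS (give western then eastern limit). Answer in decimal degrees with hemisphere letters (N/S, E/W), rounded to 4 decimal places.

171.8333° W, 171.7500° W

Field A=0, D=3: +0·20° lon, +3·10° lat → SW at lon -180°, lat -60°.
Square 4, 2: +4·2° lon, +2·1° lat → SW at lon -172°, lat -58°.
Subsquare c=2, s=18: +2·0.0833333° lon, +18·0.0416667° lat → SW at lon -171.833°, lat -57.25°.
Cell spans 0.0833333° lon × 0.0416667° lat.
west 171.8333° W, east 171.7500° W.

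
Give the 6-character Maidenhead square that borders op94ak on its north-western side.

Longitude subsquare a = 0; −1 → -1, wraps to 23 = x, carry into square.
Longitude square 9; −1 → 8.
Latitude subsquare k = 10; +1 → 11 = l.

OP84xl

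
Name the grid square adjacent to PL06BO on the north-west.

PL06ap

Longitude subsquare b = 1; −1 → 0 = a.
Latitude subsquare o = 14; +1 → 15 = p.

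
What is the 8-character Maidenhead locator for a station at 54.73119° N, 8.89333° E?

JO44kr75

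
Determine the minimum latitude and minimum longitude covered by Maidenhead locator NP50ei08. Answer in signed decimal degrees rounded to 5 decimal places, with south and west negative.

60.36667, 90.33333

Field N=13, P=15: +13·20° lon, +15·10° lat → SW at lon 80°, lat 60°.
Square 5, 0: +5·2° lon, +0·1° lat → SW at lon 90°, lat 60°.
Subsquare e=4, i=8: +4·0.0833333° lon, +8·0.0416667° lat → SW at lon 90.3333°, lat 60.3333°.
Extended square 0, 8: +0·0.00833333° lon, +8·0.00416667° lat → SW at lon 90.3333°, lat 60.3667°.
latitude 60.36667, longitude 90.33333.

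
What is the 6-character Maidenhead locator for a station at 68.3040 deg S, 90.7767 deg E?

Add 180° to longitude and 90° to latitude: 270.7767, 21.6960.
Field: 270.7767/20 → 13 → N, 21.6960/10 → 2 → C; chars NC.
Square: 10.7767/2 → 5, 1.6960/1 → 1; chars 51.
Subsquare: 0.7767/0.0833333 → 9 → j, 0.6960/0.0416667 → 16 → q; chars jq.

NC51jq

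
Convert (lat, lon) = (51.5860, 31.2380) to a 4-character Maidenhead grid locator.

KO51

Shift to the Maidenhead origin (180°W, 90°S): lon 211.24, lat 141.59.
Field: 211.24/20 → 10 → K, 141.59/10 → 14 → O; chars KO.
Square: 11.24/2 → 5, 1.59/1 → 1; chars 51.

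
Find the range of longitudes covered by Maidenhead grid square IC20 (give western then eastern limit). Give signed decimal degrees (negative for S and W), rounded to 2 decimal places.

-16.00, -14.00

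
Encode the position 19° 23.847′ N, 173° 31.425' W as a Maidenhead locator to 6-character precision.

AK39fj

Add 180° to longitude and 90° to latitude: 6.4762, 109.3974.
Field: lon ⌊6.4762/20⌋ = 0 → A; lat ⌊109.3974/10⌋ = 10 → K.
Square: lon ⌊6.4762/2⌋ = 3; lat ⌊9.3974/1⌋ = 9.
Subsquare: lon ⌊0.4762/0.0833333⌋ = 5 → f; lat ⌊0.3974/0.0416667⌋ = 9 → j.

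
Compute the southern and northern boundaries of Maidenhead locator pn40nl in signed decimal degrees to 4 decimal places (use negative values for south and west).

40.4583, 40.5000

Field P=15, N=13: +15·20° lon, +13·10° lat → SW at lon 120°, lat 40°.
Square 4, 0: +4·2° lon, +0·1° lat → SW at lon 128°, lat 40°.
Subsquare n=13, l=11: +13·0.0833333° lon, +11·0.0416667° lat → SW at lon 129.083°, lat 40.4583°.
Cell spans 0.0833333° lon × 0.0416667° lat.
south 40.4583, north 40.5000.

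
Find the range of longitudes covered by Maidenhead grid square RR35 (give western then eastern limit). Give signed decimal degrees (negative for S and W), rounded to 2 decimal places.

166.00, 168.00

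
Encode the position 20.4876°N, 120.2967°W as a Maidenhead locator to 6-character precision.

CL90ul

Add 180° to longitude and 90° to latitude: 59.7033, 110.4876.
Field: lon ⌊59.7033/20⌋ = 2 → C; lat ⌊110.4876/10⌋ = 11 → L.
Square: lon ⌊19.7033/2⌋ = 9; lat ⌊0.4876/1⌋ = 0.
Subsquare: lon ⌊1.7033/0.0833333⌋ = 20 → u; lat ⌊0.4876/0.0416667⌋ = 11 → l.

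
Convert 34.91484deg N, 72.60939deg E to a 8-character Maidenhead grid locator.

Offset from 180°W / 90°S: lon 252.60939°, lat 124.91484°.
Field: 252.60939/20 → 12 → M, 124.91484/10 → 12 → M; chars MM.
Square: 12.60939/2 → 6, 4.91484/1 → 4; chars 64.
Subsquare: 0.60939/0.0833333 → 7 → h, 0.91484/0.0416667 → 21 → v; chars hv.
Extended square: 0.02606/0.00833333 → 3, 0.03984/0.00416667 → 9; chars 39.

MM64hv39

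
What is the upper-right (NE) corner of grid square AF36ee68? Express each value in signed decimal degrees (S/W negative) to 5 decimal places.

-33.79583, -173.60833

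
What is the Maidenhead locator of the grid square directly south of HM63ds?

HM63dr

Latitude subsquare s = 18; −1 → 17 = r.
The longitude characters are unchanged.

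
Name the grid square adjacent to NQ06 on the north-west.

MQ97

Longitude square 0; −1 → -1, wraps to 9, carry into field.
Longitude field N = 13; −1 → 12 = M.
Latitude square 6; +1 → 7.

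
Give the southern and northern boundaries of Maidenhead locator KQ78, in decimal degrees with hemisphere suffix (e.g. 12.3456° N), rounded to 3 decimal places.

78.000° N, 79.000° N

Field K=10, Q=16: +10·20° lon, +16·10° lat → SW at lon 20°, lat 70°.
Square 7, 8: +7·2° lon, +8·1° lat → SW at lon 34°, lat 78°.
Cell spans 2° lon × 1° lat.
south 78.000° N, north 79.000° N.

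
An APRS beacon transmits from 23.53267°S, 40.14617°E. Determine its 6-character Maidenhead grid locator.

LG06bl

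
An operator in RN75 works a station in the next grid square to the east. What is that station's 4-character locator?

Longitude square 7; +1 → 8.
The latitude characters are unchanged.

RN85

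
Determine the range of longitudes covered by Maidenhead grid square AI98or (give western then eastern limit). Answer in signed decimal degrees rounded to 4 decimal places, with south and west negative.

Field A=0, I=8: +0·20° lon, +8·10° lat → SW at lon -180°, lat -10°.
Square 9, 8: +9·2° lon, +8·1° lat → SW at lon -162°, lat -2°.
Subsquare o=14, r=17: +14·0.0833333° lon, +17·0.0416667° lat → SW at lon -160.833°, lat -1.29167°.
Cell spans 0.0833333° lon × 0.0416667° lat.
west -160.8333, east -160.7500.

-160.8333, -160.7500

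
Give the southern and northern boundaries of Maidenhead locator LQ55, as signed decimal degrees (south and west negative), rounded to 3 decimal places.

75.000, 76.000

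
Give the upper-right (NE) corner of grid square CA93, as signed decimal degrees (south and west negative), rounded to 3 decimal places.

-86.000, -120.000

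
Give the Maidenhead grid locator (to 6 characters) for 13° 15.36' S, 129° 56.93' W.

Add 180° to longitude and 90° to latitude: 50.0512, 76.7440.
Field: lon ⌊50.0512/20⌋ = 2 → C; lat ⌊76.7440/10⌋ = 7 → H.
Square: lon ⌊10.0512/2⌋ = 5; lat ⌊6.7440/1⌋ = 6.
Subsquare: lon ⌊0.0512/0.0833333⌋ = 0 → a; lat ⌊0.7440/0.0416667⌋ = 17 → r.

CH56ar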